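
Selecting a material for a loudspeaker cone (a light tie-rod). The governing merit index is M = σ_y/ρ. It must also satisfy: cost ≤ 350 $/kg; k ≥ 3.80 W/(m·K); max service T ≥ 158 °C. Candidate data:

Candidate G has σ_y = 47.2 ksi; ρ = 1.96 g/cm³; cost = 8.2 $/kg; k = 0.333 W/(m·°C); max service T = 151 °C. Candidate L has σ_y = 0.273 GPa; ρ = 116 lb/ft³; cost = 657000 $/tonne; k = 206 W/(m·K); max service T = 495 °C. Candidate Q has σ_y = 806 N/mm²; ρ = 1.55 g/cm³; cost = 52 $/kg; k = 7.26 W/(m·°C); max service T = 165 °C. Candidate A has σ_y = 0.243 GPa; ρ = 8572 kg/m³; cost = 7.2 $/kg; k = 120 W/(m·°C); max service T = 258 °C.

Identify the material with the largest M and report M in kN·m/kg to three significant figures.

Screen on constraints: cost ≤ 350 $/kg; k ≥ 3.80 W/(m·K); max service T ≥ 158 °C. Survivors: candidate Q, candidate A.
Normalizing units and computing the index:
  candidate Q: σ_y = 806.0 MPa, ρ = 1550 kg/m³
  candidate A: σ_y = 243.0 MPa, ρ = 8572 kg/m³
  candidate Q: M = 520 kN·m/kg
  candidate A: M = 28.3 kN·m/kg
Candidate Q has the largest M.

candidate Q, M = 520 kN·m/kg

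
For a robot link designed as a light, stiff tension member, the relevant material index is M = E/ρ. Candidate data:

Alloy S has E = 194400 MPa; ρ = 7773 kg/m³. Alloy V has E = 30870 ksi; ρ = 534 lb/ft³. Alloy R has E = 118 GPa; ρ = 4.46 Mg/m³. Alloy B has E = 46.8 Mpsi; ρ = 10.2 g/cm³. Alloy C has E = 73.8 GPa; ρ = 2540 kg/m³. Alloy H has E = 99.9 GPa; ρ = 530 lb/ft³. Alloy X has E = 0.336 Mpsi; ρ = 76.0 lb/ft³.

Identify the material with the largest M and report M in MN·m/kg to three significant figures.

Normalizing units and computing the index:
  alloy S: E = 194.4 GPa, ρ = 7773 kg/m³
  alloy V: E = 212.8 GPa, ρ = 8554 kg/m³
  alloy R: E = 118.0 GPa, ρ = 4460 kg/m³
  alloy B: E = 322.7 GPa, ρ = 10200 kg/m³
  alloy C: E = 73.80 GPa, ρ = 2540 kg/m³
  alloy H: E = 99.90 GPa, ρ = 8490 kg/m³
  alloy X: E = 2.317 GPa, ρ = 1217 kg/m³
  alloy B: M = 31.6 MN·m/kg
  alloy C: M = 29.1 MN·m/kg
  alloy R: M = 26.5 MN·m/kg
  alloy S: M = 25.0 MN·m/kg
  alloy V: M = 24.9 MN·m/kg
  alloy H: M = 11.8 MN·m/kg
  alloy X: M = 1.90 MN·m/kg
Alloy B ranks first.

alloy B, M = 31.6 MN·m/kg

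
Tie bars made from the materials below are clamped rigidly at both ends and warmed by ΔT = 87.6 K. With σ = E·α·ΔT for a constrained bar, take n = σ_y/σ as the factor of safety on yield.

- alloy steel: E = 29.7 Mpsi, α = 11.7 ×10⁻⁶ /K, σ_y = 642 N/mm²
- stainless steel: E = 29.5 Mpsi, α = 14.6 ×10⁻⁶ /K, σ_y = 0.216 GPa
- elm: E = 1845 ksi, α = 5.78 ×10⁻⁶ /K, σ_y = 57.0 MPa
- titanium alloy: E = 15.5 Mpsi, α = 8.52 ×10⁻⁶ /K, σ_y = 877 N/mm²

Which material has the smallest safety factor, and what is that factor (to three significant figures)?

In consistent units (E in GPa, α in ×10⁻⁶/K, σ_y in MPa):
  alloy steel: E = 204.8, α = 11.7, σ_y = 642.0 → σ = 210 MPa, n = 3.06
  stainless steel: E = 203.4, α = 14.6, σ_y = 216.0 → σ = 260 MPa, n = 0.830
  elm: E = 12.72, α = 5.78, σ_y = 57.00 → σ = 6.44 MPa, n = 8.85
  titanium alloy: E = 106.9, α = 8.52, σ_y = 877.0 → σ = 79.8 MPa, n = 11.0
Smallest n: stainless steel with n = 0.830.

stainless steel, n = 0.830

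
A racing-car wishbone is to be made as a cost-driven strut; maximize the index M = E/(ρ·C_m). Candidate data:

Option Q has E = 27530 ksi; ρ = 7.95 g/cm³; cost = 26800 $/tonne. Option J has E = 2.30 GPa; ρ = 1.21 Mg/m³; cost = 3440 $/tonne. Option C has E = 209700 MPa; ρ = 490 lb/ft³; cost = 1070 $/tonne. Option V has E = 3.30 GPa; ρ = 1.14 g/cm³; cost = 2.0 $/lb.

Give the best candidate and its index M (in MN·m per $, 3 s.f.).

option C, M = 25.0 MN·m per $

In SI units:
  option Q: E = 189.8 GPa, ρ = 7950 kg/m³, cost = 26.80 $/kg
  option J: E = 2.300 GPa, ρ = 1210 kg/m³, cost = 3.440 $/kg
  option C: E = 209.7 GPa, ρ = 7849 kg/m³, cost = 1.070 $/kg
  option V: E = 3.300 GPa, ρ = 1140 kg/m³, cost = 4.409 $/kg
  option C: M = 25.0 MN·m per $
  option Q: M = 0.891 MN·m per $
  option V: M = 0.657 MN·m per $
  option J: M = 0.553 MN·m per $
Highest index: option C.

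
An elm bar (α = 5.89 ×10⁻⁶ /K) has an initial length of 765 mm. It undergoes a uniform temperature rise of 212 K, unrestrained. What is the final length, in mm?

ΔL = α·L₀·ΔT = 5.89×10⁻⁶ × 765 mm × 212.0 K = 0.955 mm.
L = L₀ + ΔL = 765 + 0.955 = 765.96 mm.

765.96 mm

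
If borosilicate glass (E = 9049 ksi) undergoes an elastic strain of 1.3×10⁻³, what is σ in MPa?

E = 9049 ksi = 62.39 GPa.
σ = E·ε = 62390 MPa × 1.3×10⁻³ = 81.1 MPa.

81.1 MPa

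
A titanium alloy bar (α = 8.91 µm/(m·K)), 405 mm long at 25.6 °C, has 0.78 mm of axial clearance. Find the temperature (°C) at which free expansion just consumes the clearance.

α·L₀·ΔT = 0.78 mm ⇒ ΔT = 0.78 / (8.91×10⁻⁶ × 405.0) = 216.2 K.
T = 25.6 + 216.2 = 241.8 °C.

242 °C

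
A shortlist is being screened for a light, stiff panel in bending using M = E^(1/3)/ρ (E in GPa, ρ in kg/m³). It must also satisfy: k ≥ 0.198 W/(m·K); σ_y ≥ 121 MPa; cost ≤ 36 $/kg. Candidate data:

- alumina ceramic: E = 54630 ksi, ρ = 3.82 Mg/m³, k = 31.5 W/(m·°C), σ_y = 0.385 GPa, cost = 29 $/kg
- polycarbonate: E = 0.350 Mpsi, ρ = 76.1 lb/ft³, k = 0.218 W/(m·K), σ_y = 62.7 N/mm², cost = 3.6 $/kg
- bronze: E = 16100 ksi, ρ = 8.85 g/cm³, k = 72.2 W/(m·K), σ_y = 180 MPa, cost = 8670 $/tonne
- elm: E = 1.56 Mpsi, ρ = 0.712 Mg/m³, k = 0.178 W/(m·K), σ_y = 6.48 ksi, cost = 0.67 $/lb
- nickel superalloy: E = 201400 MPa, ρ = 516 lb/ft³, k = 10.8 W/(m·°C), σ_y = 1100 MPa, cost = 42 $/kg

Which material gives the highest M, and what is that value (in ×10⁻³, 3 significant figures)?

Screen on constraints: k ≥ 0.198 W/(m·K); σ_y ≥ 121 MPa; cost ≤ 36 $/kg. Survivors: alumina ceramic, bronze.
Normalizing units and computing the index:
  alumina ceramic: E = 376.7 GPa, ρ = 3820 kg/m³
  bronze: E = 111.0 GPa, ρ = 8850 kg/m³
  alumina ceramic: M = 1.89×10⁻³
  bronze: M = 0.543×10⁻³
Alumina ceramic has the largest M.

alumina ceramic, M = 1.89×10⁻³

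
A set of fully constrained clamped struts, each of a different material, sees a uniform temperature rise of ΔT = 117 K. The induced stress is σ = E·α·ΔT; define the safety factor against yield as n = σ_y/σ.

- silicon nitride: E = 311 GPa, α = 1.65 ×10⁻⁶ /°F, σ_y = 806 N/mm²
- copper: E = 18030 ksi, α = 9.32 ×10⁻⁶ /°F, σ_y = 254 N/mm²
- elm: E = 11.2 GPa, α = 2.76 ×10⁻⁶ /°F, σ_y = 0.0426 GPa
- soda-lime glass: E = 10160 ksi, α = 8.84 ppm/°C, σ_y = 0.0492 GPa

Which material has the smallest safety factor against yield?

In consistent units (E in GPa, α in ×10⁻⁶/K, σ_y in MPa):
  silicon nitride: E = 311.0, α = 2.97, σ_y = 806.0 → σ = 108 MPa, n = 7.46
  copper: E = 124.3, α = 16.8, σ_y = 254.0 → σ = 244 MPa, n = 1.04
  elm: E = 11.20, α = 4.97, σ_y = 42.60 → σ = 6.51 MPa, n = 6.54
  soda-lime glass: E = 70.05, α = 8.84, σ_y = 49.20 → σ = 72.5 MPa, n = 0.679
The minimum is soda-lime glass at n = 0.679.

soda-lime glass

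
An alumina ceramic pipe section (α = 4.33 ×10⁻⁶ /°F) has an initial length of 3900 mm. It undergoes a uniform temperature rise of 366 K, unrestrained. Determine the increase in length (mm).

11.1 mm

Convert α: 4.33×10⁻⁶/°F × (9/5) = 7.79×10⁻⁶/K.
ΔL = α·L₀·ΔT = 7.79×10⁻⁶ × 3900 mm × 366.0 K = 11.1 mm.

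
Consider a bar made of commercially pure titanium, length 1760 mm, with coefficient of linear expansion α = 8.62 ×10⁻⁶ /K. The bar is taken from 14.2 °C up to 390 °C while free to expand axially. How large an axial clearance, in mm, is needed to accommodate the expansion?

ΔT = 390 − 14.2 = 375.8 K.
ΔL = α·L₀·ΔT = 8.62×10⁻⁶ × 1760 mm × 375.8 K = 5.70 mm.

5.70 mm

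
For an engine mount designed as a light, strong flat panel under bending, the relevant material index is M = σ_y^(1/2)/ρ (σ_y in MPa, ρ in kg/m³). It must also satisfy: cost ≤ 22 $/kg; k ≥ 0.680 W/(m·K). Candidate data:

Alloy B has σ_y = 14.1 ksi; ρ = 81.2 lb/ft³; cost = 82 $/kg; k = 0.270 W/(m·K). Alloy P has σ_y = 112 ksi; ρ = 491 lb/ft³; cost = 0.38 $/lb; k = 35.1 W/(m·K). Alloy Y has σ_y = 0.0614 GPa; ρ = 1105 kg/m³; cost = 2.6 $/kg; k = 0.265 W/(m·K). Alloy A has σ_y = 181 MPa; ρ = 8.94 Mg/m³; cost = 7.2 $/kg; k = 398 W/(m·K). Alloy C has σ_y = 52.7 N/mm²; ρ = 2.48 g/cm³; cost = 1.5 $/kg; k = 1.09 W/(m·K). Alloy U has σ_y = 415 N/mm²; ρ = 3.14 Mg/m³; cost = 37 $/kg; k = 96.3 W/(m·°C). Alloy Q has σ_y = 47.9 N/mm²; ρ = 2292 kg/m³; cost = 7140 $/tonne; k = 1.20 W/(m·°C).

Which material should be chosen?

Screen on constraints: cost ≤ 22 $/kg; k ≥ 0.680 W/(m·K). Survivors: alloy P, alloy A, alloy C, alloy Q.
Putting every candidate on a common basis:
  alloy P: σ_y = 772.2 MPa, ρ = 7865 kg/m³
  alloy A: σ_y = 181.0 MPa, ρ = 8940 kg/m³
  alloy C: σ_y = 52.70 MPa, ρ = 2480 kg/m³
  alloy Q: σ_y = 47.90 MPa, ρ = 2292 kg/m³
  alloy P: M = 3.53×10⁻³
  alloy Q: M = 3.02×10⁻³
  alloy C: M = 2.93×10⁻³
  alloy A: M = 1.50×10⁻³
Alloy P has the largest M.

alloy P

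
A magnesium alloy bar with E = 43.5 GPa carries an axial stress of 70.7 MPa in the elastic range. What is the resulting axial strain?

ε = σ/E = 70.7 / 43500 = 1.63×10⁻³.

1.63×10⁻³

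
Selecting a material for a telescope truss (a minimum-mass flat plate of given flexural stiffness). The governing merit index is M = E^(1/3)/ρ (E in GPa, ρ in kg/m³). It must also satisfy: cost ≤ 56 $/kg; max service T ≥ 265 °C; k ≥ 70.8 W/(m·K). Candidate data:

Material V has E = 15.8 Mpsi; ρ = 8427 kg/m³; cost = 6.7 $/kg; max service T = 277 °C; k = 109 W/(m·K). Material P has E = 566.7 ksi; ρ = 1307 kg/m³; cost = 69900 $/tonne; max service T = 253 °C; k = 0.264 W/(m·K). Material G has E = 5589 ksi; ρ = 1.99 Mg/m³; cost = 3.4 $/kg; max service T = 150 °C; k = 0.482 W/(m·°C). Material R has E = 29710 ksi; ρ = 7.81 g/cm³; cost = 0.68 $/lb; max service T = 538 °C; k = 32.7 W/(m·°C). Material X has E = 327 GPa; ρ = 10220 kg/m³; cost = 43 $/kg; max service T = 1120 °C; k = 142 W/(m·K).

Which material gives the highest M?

material X

Screen on constraints: cost ≤ 56 $/kg; max service T ≥ 265 °C; k ≥ 70.8 W/(m·K). Survivors: material V, material X.
Putting every candidate on a common basis:
  material V: E = 108.9 GPa, ρ = 8427 kg/m³
  material X: E = 327.0 GPa, ρ = 10220 kg/m³
  material X: M = 0.674×10⁻³
  material V: M = 0.567×10⁻³
Material X ranks first.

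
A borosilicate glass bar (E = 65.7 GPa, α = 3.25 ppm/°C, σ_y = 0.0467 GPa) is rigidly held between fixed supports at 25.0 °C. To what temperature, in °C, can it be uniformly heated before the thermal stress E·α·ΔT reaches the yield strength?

σ_y = 0.0467 GPa = 46.70 MPa.
E·α·ΔT = 46.70 MPa ⇒ ΔT = 46.70 / (65.70×10³ × 3.25×10⁻⁶) = 218.7 K.
T = 25.0 + 218.7 = 243.7 °C.

244 °C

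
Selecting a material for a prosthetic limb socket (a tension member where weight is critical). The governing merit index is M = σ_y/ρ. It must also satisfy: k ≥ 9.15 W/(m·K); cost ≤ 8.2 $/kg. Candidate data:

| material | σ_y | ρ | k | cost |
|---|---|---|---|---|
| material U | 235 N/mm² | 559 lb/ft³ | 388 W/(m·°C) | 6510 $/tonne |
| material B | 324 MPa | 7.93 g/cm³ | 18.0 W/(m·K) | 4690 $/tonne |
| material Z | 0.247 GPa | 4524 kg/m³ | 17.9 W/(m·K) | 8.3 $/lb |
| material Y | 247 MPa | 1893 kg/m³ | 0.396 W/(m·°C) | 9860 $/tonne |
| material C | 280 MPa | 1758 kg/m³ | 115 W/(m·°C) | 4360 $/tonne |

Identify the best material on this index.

Screen on constraints: k ≥ 9.15 W/(m·K); cost ≤ 8.2 $/kg. Survivors: material U, material B, material C.
In SI units:
  material U: σ_y = 235.0 MPa, ρ = 8954 kg/m³
  material B: σ_y = 324.0 MPa, ρ = 7930 kg/m³
  material C: σ_y = 280.0 MPa, ρ = 1758 kg/m³
  material C: M = 159 kN·m/kg
  material B: M = 40.9 kN·m/kg
  material U: M = 26.2 kN·m/kg
Highest index: material C.

material C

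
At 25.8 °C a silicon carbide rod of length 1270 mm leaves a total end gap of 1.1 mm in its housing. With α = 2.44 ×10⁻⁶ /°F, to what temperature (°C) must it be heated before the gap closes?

223 °C

α = 2.44×10⁻⁶/°F × 9/5 = 4.39×10⁻⁶/K.
α·L₀·ΔT = 1.1 mm ⇒ ΔT = 1.1 / (4.39×10⁻⁶ × 1270.0) = 197.2 K.
T = 25.8 + 197.2 = 223.0 °C.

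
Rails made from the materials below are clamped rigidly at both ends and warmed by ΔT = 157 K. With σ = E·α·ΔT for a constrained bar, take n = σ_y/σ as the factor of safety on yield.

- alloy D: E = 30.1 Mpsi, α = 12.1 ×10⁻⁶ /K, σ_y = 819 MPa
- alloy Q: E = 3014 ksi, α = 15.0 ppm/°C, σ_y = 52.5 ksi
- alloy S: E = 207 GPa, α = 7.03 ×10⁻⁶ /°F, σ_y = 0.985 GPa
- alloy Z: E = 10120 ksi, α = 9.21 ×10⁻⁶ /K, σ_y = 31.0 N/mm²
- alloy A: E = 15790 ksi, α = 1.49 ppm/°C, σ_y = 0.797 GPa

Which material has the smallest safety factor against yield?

Converting E to GPa, α to ×10⁻⁶/K, σ_y to MPa, then σ and n for each:
  alloy D: E = 207.5, α = 12.1, σ_y = 819.0 → σ = 394 MPa, n = 2.08
  alloy Q: E = 20.78, α = 15.0, σ_y = 362.0 → σ = 48.9 MPa, n = 7.40
  alloy S: E = 207.0, α = 12.7, σ_y = 985.0 → σ = 411 MPa, n = 2.40
  alloy Z: E = 69.77, α = 9.21, σ_y = 31.00 → σ = 101 MPa, n = 0.307
  alloy A: E = 108.9, α = 1.49, σ_y = 797.0 → σ = 25.5 MPa, n = 31.3
The minimum is alloy Z at n = 0.307.

alloy Z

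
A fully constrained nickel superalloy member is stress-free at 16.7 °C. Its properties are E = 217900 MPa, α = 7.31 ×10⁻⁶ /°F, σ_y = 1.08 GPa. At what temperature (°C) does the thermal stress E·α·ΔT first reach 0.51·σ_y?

E = 217900 MPa = 217.9 GPa.
α = 7.31×10⁻⁶/°F × 9/5 = 13.2×10⁻⁶/K.
σ_y = 1.08 GPa = 1080 MPa.
E·α·ΔT = 550.8 MPa ⇒ ΔT = 550.8 / (217.9×10³ × 13.2×10⁻⁶) = 192.1 K.
T = 16.7 + 192.1 = 208.8 °C.

209 °C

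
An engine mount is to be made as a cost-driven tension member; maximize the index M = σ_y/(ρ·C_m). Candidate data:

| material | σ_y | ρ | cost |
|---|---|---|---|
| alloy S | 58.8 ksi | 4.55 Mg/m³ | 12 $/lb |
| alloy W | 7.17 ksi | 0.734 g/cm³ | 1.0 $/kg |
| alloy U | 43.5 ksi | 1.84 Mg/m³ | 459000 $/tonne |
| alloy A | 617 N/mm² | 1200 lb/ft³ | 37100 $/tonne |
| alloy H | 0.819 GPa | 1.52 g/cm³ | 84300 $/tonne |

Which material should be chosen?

Convert each candidate to consistent units, then evaluate M:
  alloy S: σ_y = 405.4 MPa, ρ = 4550 kg/m³, cost = 26.46 $/kg
  alloy W: σ_y = 49.44 MPa, ρ = 734.0 kg/m³, cost = 1.000 $/kg
  alloy U: σ_y = 299.9 MPa, ρ = 1840 kg/m³, cost = 459.0 $/kg
  alloy A: σ_y = 617.0 MPa, ρ = 19220 kg/m³, cost = 37.10 $/kg
  alloy H: σ_y = 819.0 MPa, ρ = 1520 kg/m³, cost = 84.30 $/kg
  alloy W: M = 67.4 kN·m per $
  alloy H: M = 6.39 kN·m per $
  alloy S: M = 3.37 kN·m per $
  alloy A: M = 0.865 kN·m per $
  alloy U: M = 0.355 kN·m per $
Alloy W ranks first.

alloy W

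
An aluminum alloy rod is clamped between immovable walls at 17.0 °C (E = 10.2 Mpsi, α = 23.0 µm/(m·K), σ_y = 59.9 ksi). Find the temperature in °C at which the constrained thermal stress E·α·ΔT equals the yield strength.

E = 10.2 Mpsi = 70.33 GPa.
σ_y = 59.9 ksi = 413.0 MPa.
E·α·ΔT = 413.0 MPa ⇒ ΔT = 413.0 / (70.33×10³ × 23.0×10⁻⁶) = 255.3 K.
T = 17.0 + 255.3 = 272.3 °C.

272 °C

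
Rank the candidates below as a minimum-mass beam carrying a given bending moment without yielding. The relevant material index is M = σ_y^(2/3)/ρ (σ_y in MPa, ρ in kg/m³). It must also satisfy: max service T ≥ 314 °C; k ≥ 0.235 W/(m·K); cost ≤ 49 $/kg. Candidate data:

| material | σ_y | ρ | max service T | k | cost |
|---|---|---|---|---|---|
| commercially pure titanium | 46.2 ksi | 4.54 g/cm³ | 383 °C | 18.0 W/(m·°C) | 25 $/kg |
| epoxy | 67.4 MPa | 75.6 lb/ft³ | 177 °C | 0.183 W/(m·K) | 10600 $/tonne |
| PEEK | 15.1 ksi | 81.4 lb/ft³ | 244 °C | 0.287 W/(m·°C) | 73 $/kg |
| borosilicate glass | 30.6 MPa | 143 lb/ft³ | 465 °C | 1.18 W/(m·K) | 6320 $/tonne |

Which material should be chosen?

Screen on constraints: max service T ≥ 314 °C; k ≥ 0.235 W/(m·K); cost ≤ 49 $/kg. Survivors: commercially pure titanium, borosilicate glass.
In SI units:
  commercially pure titanium: σ_y = 318.5 MPa, ρ = 4540 kg/m³
  borosilicate glass: σ_y = 30.60 MPa, ρ = 2291 kg/m³
  commercially pure titanium: M = 10.3×10⁻³
  borosilicate glass: M = 4.27×10⁻³
Highest index: commercially pure titanium.

commercially pure titanium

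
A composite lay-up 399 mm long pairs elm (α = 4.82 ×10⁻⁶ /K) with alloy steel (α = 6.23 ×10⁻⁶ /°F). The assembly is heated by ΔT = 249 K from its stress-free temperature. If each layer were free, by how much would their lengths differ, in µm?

635 µm

alloy steel: α = 6.23×10⁻⁶/°F × 9/5 = 11.2×10⁻⁶/K.
Δα = |4.82 − 11.2|×10⁻⁶/K = 6.39×10⁻⁶/K.
ΔL_mismatch = Δα·L·ΔT = 6.39×10⁻⁶ × 399.0 mm × 249.0 K = 635 µm.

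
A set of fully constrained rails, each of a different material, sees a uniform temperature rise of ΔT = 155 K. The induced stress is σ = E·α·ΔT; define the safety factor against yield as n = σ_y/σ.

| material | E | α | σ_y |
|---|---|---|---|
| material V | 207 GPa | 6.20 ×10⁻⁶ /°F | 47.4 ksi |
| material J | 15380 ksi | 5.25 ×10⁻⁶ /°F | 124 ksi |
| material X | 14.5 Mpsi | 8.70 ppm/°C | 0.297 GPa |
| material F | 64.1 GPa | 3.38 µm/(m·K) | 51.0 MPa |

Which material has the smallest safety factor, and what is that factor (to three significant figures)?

material V, n = 0.913

Per material, after unit conversion:
  material V: E = 207.0, α = 11.2, σ_y = 326.8 → σ = 358 MPa, n = 0.913
  material J: E = 106.0, α = 9.45, σ_y = 855.0 → σ = 155 MPa, n = 5.50
  material X: E = 99.97, α = 8.70, σ_y = 297.0 → σ = 135 MPa, n = 2.20
  material F: E = 64.10, α = 3.38, σ_y = 51.00 → σ = 33.6 MPa, n = 1.52
Material V has the lowest safety factor, n = 0.913.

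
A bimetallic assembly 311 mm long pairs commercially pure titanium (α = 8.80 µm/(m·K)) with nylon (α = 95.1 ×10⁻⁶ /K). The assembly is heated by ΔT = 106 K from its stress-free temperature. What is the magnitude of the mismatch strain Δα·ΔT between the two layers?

9.15×10⁻³

Δα = |8.80 − 95.1|×10⁻⁶/K = 86.3×10⁻⁶/K.
Mismatch strain = Δα·ΔT = 86.3×10⁻⁶ × 106.0 = 9.15×10⁻³.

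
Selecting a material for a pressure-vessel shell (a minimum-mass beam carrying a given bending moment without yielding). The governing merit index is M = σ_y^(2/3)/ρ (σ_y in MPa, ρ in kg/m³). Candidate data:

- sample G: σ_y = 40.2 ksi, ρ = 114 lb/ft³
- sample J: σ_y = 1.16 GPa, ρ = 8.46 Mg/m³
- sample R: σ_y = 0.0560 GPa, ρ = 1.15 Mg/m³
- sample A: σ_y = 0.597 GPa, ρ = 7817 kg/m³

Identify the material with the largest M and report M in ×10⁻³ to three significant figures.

Convert each candidate to consistent units, then evaluate M:
  sample G: σ_y = 277.2 MPa, ρ = 1826 kg/m³
  sample J: σ_y = 1160 MPa, ρ = 8460 kg/m³
  sample R: σ_y = 56.00 MPa, ρ = 1150 kg/m³
  sample A: σ_y = 597.0 MPa, ρ = 7817 kg/m³
  sample G: M = 23.3×10⁻³
  sample J: M = 13.0×10⁻³
  sample R: M = 12.7×10⁻³
  sample A: M = 9.07×10⁻³
Sample G has the largest M.

sample G, M = 23.3×10⁻³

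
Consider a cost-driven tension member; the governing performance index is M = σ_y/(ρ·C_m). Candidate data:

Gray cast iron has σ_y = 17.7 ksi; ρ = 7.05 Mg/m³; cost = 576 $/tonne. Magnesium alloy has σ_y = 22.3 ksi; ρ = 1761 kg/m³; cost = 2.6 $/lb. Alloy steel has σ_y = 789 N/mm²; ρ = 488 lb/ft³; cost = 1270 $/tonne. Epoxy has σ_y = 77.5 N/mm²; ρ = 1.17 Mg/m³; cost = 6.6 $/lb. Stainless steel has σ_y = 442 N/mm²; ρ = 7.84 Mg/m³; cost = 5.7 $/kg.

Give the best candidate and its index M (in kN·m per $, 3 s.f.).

alloy steel, M = 79.5 kN·m per $

Convert each candidate to consistent units, then evaluate M:
  gray cast iron: σ_y = 122.0 MPa, ρ = 7050 kg/m³, cost = 0.5760 $/kg
  magnesium alloy: σ_y = 153.8 MPa, ρ = 1761 kg/m³, cost = 5.732 $/kg
  alloy steel: σ_y = 789.0 MPa, ρ = 7817 kg/m³, cost = 1.270 $/kg
  epoxy: σ_y = 77.50 MPa, ρ = 1170 kg/m³, cost = 14.55 $/kg
  stainless steel: σ_y = 442.0 MPa, ρ = 7840 kg/m³, cost = 5.700 $/kg
  alloy steel: M = 79.5 kN·m per $
  gray cast iron: M = 30.1 kN·m per $
  magnesium alloy: M = 15.2 kN·m per $
  stainless steel: M = 9.89 kN·m per $
  epoxy: M = 4.55 kN·m per $
Highest index: alloy steel.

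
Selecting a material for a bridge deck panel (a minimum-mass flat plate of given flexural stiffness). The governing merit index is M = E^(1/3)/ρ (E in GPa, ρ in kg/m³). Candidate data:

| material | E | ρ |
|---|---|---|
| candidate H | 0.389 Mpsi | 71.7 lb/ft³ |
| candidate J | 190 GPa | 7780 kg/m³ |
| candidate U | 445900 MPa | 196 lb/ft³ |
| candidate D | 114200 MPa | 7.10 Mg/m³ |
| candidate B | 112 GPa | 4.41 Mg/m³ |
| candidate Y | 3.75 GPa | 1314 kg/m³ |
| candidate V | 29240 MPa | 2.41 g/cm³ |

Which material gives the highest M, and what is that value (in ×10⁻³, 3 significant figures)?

candidate U, M = 2.43×10⁻³

Convert each candidate to consistent units, then evaluate M:
  candidate H: E = 2.682 GPa, ρ = 1149 kg/m³
  candidate J: E = 190.0 GPa, ρ = 7780 kg/m³
  candidate U: E = 445.9 GPa, ρ = 3140 kg/m³
  candidate D: E = 114.2 GPa, ρ = 7100 kg/m³
  candidate B: E = 112.0 GPa, ρ = 4410 kg/m³
  candidate Y: E = 3.750 GPa, ρ = 1314 kg/m³
  candidate V: E = 29.24 GPa, ρ = 2410 kg/m³
  candidate U: M = 2.43×10⁻³
  candidate V: M = 1.28×10⁻³
  candidate H: M = 1.21×10⁻³
  candidate Y: M = 1.18×10⁻³
  candidate B: M = 1.09×10⁻³
  candidate J: M = 0.739×10⁻³
  candidate D: M = 0.683×10⁻³
Candidate U ranks first.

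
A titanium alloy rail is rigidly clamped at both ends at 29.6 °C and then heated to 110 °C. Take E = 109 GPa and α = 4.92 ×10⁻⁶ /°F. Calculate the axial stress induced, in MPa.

77.6 MPa

α = 4.92×10⁻⁶/°F × 9/5 = 8.86×10⁻⁶/K.
ΔT = 80.40 K. Constrained thermal stress σ = E·α·ΔT = 109.0×10³ MPa × 8.86×10⁻⁶ × 80.40 = 77.6 MPa (compressive).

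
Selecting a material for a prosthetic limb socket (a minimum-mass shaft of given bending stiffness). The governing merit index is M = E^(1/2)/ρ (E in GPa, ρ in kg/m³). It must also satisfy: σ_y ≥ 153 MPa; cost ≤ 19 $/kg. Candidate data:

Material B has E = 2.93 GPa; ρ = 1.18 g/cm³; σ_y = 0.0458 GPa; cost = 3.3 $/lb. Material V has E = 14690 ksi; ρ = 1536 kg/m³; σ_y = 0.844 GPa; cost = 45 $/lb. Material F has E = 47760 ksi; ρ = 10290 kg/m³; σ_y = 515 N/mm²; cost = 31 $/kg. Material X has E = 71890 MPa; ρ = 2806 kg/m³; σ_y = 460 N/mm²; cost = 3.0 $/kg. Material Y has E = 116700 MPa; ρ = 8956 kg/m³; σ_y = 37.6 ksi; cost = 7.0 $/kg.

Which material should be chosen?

material X

Screen on constraints: σ_y ≥ 153 MPa; cost ≤ 19 $/kg. Survivors: material X, material Y.
In SI units:
  material X: E = 71.89 GPa, ρ = 2806 kg/m³
  material Y: E = 116.7 GPa, ρ = 8956 kg/m³
  material X: M = 3.02×10⁻³
  material Y: M = 1.21×10⁻³
The maximum is for material X.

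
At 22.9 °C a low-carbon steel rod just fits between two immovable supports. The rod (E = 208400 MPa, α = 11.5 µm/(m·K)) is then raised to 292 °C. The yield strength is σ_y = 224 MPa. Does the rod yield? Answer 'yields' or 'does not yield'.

E = 208400 MPa = 208.4 GPa.
ΔT = 269.1 K. Constrained thermal stress σ = E·α·ΔT = 208.4×10³ MPa × 11.5×10⁻⁶ × 269.1 = 645 MPa (compressive).
Compare to σ_y = 224 MPa: σ ≥ σ_y, so it yields.

yields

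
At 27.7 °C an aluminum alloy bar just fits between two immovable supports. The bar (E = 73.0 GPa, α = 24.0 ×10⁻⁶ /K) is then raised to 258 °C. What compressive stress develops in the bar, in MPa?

ΔT = 230.3 K. Constrained thermal stress σ = E·α·ΔT = 73.00×10³ MPa × 24.0×10⁻⁶ × 230.3 = 403 MPa (compressive).

403 MPa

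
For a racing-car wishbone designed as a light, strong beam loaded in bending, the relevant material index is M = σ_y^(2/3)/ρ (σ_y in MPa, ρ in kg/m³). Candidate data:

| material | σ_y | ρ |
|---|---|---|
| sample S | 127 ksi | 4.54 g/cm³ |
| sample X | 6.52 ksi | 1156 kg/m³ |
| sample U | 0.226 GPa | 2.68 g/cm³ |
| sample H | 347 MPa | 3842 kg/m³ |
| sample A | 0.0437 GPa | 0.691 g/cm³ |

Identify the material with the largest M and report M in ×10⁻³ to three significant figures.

Convert each candidate to consistent units, then evaluate M:
  sample S: σ_y = 875.6 MPa, ρ = 4540 kg/m³
  sample X: σ_y = 44.95 MPa, ρ = 1156 kg/m³
  sample U: σ_y = 226.0 MPa, ρ = 2680 kg/m³
  sample H: σ_y = 347.0 MPa, ρ = 3842 kg/m³
  sample A: σ_y = 43.70 MPa, ρ = 691.0 kg/m³
  sample S: M = 20.2×10⁻³
  sample A: M = 18.0×10⁻³
  sample U: M = 13.8×10⁻³
  sample H: M = 12.9×10⁻³
  sample X: M = 10.9×10⁻³
Sample S ranks first.

sample S, M = 20.2×10⁻³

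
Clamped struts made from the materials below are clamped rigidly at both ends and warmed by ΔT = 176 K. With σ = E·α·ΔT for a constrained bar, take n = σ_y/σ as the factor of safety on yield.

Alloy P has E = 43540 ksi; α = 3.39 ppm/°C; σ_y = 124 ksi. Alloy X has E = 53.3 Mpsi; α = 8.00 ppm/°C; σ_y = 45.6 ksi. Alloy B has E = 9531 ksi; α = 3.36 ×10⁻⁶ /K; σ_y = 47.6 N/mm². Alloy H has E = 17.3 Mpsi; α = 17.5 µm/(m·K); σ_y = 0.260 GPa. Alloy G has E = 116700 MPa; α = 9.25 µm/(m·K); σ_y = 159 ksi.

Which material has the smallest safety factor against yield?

alloy X

In consistent units (E in GPa, α in ×10⁻⁶/K, σ_y in MPa):
  alloy P: E = 300.2, α = 3.39, σ_y = 855.0 → σ = 179 MPa, n = 4.77
  alloy X: E = 367.5, α = 8.00, σ_y = 314.4 → σ = 517 MPa, n = 0.608
  alloy B: E = 65.71, α = 3.36, σ_y = 47.60 → σ = 38.9 MPa, n = 1.22
  alloy H: E = 119.3, α = 17.5, σ_y = 260.0 → σ = 367 MPa, n = 0.708
  alloy G: E = 116.7, α = 9.25, σ_y = 1096 → σ = 190 MPa, n = 5.77
Alloy X has the lowest safety factor, n = 0.608.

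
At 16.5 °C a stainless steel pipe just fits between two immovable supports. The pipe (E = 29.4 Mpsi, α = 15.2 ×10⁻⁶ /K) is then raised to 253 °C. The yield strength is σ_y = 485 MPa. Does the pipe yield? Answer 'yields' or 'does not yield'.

E = 29.4 Mpsi = 202.7 GPa.
ΔT = 236.5 K. Constrained thermal stress σ = E·α·ΔT = 202.7×10³ MPa × 15.2×10⁻⁶ × 236.5 = 729 MPa (compressive).
Compare to σ_y = 485 MPa: σ ≥ σ_y, so it yields.

yields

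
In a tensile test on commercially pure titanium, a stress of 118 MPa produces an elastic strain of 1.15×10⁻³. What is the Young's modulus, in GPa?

E = σ/ε = 118 MPa / 1.15×10⁻³ = 102600 MPa = 103 GPa.

103 GPa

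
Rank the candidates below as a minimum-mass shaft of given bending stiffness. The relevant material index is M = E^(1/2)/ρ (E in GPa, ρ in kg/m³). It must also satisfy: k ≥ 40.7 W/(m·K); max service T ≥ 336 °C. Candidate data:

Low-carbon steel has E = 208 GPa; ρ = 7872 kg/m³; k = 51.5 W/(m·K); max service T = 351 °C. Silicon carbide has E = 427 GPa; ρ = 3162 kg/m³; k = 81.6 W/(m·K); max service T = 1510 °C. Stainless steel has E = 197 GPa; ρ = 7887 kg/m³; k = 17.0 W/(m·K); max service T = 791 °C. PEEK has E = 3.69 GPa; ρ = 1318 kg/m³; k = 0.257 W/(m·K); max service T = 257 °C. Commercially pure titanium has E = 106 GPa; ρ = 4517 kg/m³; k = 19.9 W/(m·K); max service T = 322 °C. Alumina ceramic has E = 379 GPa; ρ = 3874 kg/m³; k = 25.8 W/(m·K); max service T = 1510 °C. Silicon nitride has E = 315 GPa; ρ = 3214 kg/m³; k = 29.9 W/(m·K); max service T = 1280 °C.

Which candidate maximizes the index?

Screen on constraints: k ≥ 40.7 W/(m·K); max service T ≥ 336 °C. Survivors: low-carbon steel, silicon carbide.
Per-candidate index values:
  silicon carbide: M = 6.54×10⁻³
  low-carbon steel: M = 1.83×10⁻³
The maximum is for silicon carbide.

silicon carbide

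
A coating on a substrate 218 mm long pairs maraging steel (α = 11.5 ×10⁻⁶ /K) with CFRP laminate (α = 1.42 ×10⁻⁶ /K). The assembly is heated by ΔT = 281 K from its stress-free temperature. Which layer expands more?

maraging steel

α(maraging steel) = 11.5×10⁻⁶/K vs α(CFRP laminate) = 1.42×10⁻⁶/K.
Higher α expands more for the same ΔT: maraging steel.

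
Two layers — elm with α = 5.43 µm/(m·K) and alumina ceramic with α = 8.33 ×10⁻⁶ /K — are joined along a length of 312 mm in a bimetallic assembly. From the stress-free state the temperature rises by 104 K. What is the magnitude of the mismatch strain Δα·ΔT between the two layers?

3.02×10⁻⁴

Δα = |5.43 − 8.33|×10⁻⁶/K = 2.90×10⁻⁶/K.
Mismatch strain = Δα·ΔT = 2.90×10⁻⁶ × 104.0 = 3.02×10⁻⁴.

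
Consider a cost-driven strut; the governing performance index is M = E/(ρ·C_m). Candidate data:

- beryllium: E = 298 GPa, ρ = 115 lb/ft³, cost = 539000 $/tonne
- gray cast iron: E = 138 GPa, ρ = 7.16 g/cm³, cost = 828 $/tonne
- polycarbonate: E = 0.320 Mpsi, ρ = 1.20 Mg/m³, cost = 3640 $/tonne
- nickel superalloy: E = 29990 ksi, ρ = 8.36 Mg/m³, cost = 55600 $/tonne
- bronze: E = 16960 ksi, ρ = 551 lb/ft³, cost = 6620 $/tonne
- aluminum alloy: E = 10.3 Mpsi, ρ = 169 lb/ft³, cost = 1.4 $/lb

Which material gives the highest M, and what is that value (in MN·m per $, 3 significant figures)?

Normalizing units and computing the index:
  beryllium: E = 298.0 GPa, ρ = 1842 kg/m³, cost = 539.0 $/kg
  gray cast iron: E = 138.0 GPa, ρ = 7160 kg/m³, cost = 0.8280 $/kg
  polycarbonate: E = 2.206 GPa, ρ = 1200 kg/m³, cost = 3.640 $/kg
  nickel superalloy: E = 206.8 GPa, ρ = 8360 kg/m³, cost = 55.60 $/kg
  bronze: E = 116.9 GPa, ρ = 8826 kg/m³, cost = 6.620 $/kg
  aluminum alloy: E = 71.02 GPa, ρ = 2707 kg/m³, cost = 3.086 $/kg
  gray cast iron: M = 23.3 MN·m per $
  aluminum alloy: M = 8.50 MN·m per $
  bronze: M = 2.00 MN·m per $
  polycarbonate: M = 0.505 MN·m per $
  nickel superalloy: M = 0.445 MN·m per $
  beryllium: M = 0.300 MN·m per $
Gray cast iron has the largest M.

gray cast iron, M = 23.3 MN·m per $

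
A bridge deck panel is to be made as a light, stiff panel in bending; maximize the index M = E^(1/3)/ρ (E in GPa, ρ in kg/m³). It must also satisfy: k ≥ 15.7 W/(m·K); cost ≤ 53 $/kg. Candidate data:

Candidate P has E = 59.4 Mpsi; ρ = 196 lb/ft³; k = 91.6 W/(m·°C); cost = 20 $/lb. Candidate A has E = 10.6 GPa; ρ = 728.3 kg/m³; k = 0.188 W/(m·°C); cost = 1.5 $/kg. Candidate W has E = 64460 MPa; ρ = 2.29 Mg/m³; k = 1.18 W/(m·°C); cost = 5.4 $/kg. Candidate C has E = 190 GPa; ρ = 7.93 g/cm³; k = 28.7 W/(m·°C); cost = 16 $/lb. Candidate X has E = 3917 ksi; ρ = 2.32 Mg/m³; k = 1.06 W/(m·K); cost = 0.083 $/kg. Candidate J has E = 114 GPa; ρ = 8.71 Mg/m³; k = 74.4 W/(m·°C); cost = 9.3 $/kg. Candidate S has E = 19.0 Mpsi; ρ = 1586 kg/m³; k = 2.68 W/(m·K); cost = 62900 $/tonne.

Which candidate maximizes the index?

Screen on constraints: k ≥ 15.7 W/(m·K); cost ≤ 53 $/kg. Survivors: candidate P, candidate C, candidate J.
In SI units:
  candidate P: E = 409.5 GPa, ρ = 3140 kg/m³
  candidate C: E = 190.0 GPa, ρ = 7930 kg/m³
  candidate J: E = 114.0 GPa, ρ = 8710 kg/m³
  candidate P: M = 2.37×10⁻³
  candidate C: M = 0.725×10⁻³
  candidate J: M = 0.557×10⁻³
Highest index: candidate P.

candidate P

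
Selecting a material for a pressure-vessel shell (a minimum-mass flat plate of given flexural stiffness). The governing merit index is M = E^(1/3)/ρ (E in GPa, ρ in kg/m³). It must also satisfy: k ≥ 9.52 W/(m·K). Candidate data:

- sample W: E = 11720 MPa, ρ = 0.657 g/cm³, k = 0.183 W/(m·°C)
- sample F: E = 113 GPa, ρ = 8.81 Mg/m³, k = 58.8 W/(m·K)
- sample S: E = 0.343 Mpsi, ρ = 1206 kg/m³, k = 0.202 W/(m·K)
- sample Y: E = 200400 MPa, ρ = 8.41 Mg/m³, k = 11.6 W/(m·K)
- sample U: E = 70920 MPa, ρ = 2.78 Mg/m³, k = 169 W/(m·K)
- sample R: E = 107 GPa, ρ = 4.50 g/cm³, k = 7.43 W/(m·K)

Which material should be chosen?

sample U

Screen on constraints: k ≥ 9.52 W/(m·K). Survivors: sample F, sample Y, sample U.
Putting every candidate on a common basis:
  sample F: E = 113.0 GPa, ρ = 8810 kg/m³
  sample Y: E = 200.4 GPa, ρ = 8410 kg/m³
  sample U: E = 70.92 GPa, ρ = 2780 kg/m³
  sample U: M = 1.49×10⁻³
  sample Y: M = 0.696×10⁻³
  sample F: M = 0.549×10⁻³
Highest index: sample U.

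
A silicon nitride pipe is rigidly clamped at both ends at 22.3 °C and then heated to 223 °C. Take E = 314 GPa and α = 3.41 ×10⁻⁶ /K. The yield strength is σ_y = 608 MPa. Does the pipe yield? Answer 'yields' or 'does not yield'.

ΔT = 200.7 K. Constrained thermal stress σ = E·α·ΔT = 314.0×10³ MPa × 3.41×10⁻⁶ × 200.7 = 215 MPa (compressive).
Compare to σ_y = 608 MPa: σ < σ_y, so it does not yield.

does not yield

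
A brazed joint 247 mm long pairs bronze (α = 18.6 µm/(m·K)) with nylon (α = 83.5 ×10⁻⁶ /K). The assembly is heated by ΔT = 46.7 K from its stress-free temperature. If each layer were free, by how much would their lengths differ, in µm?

749 µm

Δα = |18.6 − 83.5|×10⁻⁶/K = 64.9×10⁻⁶/K.
ΔL_mismatch = Δα·L·ΔT = 64.9×10⁻⁶ × 247.0 mm × 46.7 K = 749 µm.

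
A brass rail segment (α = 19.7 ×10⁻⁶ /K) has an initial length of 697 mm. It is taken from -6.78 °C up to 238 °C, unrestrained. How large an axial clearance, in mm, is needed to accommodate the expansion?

ΔT = 238 − (-6.78) = 244.8 K.
ΔL = α·L₀·ΔT = 19.7×10⁻⁶ × 697 mm × 244.8 K = 3.36 mm.

3.36 mm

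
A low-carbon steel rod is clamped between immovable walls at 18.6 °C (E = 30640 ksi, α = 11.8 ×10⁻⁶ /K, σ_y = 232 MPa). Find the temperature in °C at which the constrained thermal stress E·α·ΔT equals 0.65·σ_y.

79.1 °C

E = 30640 ksi = 211.3 GPa.
E·α·ΔT = 150.8 MPa ⇒ ΔT = 150.8 / (211.3×10³ × 11.8×10⁻⁶) = 60.49 K.
T = 18.6 + 60.49 = 79.09 °C.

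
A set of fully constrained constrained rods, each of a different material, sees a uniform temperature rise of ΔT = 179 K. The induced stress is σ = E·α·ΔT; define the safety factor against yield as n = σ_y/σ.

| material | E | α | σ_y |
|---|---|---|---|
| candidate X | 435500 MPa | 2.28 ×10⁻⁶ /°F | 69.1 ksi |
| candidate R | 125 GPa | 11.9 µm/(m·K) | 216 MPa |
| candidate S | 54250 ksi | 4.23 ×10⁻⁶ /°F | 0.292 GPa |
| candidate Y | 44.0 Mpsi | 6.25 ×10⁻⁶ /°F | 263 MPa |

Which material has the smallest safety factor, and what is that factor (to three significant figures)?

With everything in SI (GPa, ×10⁻⁶/K, MPa):
  candidate X: E = 435.5, α = 4.10, σ_y = 476.4 → σ = 320 MPa, n = 1.49
  candidate R: E = 125.0, α = 11.9, σ_y = 216.0 → σ = 266 MPa, n = 0.811
  candidate S: E = 374.0, α = 7.61, σ_y = 292.0 → σ = 510 MPa, n = 0.573
  candidate Y: E = 303.4, α = 11.2, σ_y = 263.0 → σ = 611 MPa, n = 0.431
Smallest n: candidate Y with n = 0.431.

candidate Y, n = 0.431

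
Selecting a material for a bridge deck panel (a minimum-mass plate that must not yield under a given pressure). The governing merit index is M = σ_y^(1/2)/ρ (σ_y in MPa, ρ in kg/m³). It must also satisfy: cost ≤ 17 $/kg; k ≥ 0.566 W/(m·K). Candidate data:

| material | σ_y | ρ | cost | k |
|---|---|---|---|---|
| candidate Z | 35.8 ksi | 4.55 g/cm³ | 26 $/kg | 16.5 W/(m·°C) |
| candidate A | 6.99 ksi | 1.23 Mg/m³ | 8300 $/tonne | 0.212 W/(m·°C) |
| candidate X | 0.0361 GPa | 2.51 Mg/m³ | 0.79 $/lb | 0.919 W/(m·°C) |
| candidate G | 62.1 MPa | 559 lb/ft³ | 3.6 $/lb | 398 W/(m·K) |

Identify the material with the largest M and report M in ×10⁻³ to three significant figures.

candidate X, M = 2.39×10⁻³

Screen on constraints: cost ≤ 17 $/kg; k ≥ 0.566 W/(m·K). Survivors: candidate X, candidate G.
Normalizing units and computing the index:
  candidate X: σ_y = 36.10 MPa, ρ = 2510 kg/m³
  candidate G: σ_y = 62.10 MPa, ρ = 8954 kg/m³
  candidate X: M = 2.39×10⁻³
  candidate G: M = 0.880×10⁻³
Candidate X ranks first.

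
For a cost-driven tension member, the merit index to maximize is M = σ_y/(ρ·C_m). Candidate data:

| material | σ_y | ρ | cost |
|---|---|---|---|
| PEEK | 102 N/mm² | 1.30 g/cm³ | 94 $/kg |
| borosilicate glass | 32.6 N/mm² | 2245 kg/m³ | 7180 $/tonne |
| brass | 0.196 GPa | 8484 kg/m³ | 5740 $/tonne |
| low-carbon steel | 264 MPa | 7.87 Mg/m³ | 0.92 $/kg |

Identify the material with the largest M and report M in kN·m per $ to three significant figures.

low-carbon steel, M = 36.5 kN·m per $

Convert each candidate to consistent units, then evaluate M:
  PEEK: σ_y = 102.0 MPa, ρ = 1300 kg/m³, cost = 94.00 $/kg
  borosilicate glass: σ_y = 32.60 MPa, ρ = 2245 kg/m³, cost = 7.180 $/kg
  brass: σ_y = 196.0 MPa, ρ = 8484 kg/m³, cost = 5.740 $/kg
  low-carbon steel: σ_y = 264.0 MPa, ρ = 7870 kg/m³, cost = 0.9200 $/kg
  low-carbon steel: M = 36.5 kN·m per $
  brass: M = 4.02 kN·m per $
  borosilicate glass: M = 2.02 kN·m per $
  PEEK: M = 0.835 kN·m per $
Low-carbon steel has the largest M.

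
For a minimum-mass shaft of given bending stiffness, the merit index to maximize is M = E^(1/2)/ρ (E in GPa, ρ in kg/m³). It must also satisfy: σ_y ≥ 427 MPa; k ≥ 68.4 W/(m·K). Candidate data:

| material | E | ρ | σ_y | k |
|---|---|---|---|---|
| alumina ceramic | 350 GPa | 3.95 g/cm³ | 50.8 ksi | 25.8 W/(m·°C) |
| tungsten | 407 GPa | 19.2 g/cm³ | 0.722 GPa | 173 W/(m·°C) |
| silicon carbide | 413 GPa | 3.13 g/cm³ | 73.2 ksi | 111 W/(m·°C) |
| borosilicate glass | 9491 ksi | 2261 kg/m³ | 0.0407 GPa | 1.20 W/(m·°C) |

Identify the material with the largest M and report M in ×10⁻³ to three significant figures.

silicon carbide, M = 6.49×10⁻³

Screen on constraints: σ_y ≥ 427 MPa; k ≥ 68.4 W/(m·K). Survivors: tungsten, silicon carbide.
After converting to SI:
  tungsten: E = 407.0 GPa, ρ = 19200 kg/m³
  silicon carbide: E = 413.0 GPa, ρ = 3130 kg/m³
  silicon carbide: M = 6.49×10⁻³
  tungsten: M = 1.05×10⁻³
The maximum is for silicon carbide.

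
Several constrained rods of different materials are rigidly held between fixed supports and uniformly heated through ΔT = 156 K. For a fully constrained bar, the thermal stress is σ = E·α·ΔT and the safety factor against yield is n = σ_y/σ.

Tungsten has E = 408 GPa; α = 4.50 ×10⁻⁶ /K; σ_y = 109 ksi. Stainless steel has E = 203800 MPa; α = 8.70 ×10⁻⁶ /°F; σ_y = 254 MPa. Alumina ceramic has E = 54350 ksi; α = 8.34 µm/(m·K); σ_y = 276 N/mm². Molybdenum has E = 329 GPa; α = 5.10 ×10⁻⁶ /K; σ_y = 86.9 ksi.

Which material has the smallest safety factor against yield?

stainless steel

Per material, after unit conversion:
  tungsten: E = 408.0, α = 4.50, σ_y = 751.5 → σ = 286 MPa, n = 2.62
  stainless steel: E = 203.8, α = 15.7, σ_y = 254.0 → σ = 498 MPa, n = 0.510
  alumina ceramic: E = 374.7, α = 8.34, σ_y = 276.0 → σ = 488 MPa, n = 0.566
  molybdenum: E = 329.0, α = 5.10, σ_y = 599.2 → σ = 262 MPa, n = 2.29
Stainless steel has the lowest safety factor, n = 0.510.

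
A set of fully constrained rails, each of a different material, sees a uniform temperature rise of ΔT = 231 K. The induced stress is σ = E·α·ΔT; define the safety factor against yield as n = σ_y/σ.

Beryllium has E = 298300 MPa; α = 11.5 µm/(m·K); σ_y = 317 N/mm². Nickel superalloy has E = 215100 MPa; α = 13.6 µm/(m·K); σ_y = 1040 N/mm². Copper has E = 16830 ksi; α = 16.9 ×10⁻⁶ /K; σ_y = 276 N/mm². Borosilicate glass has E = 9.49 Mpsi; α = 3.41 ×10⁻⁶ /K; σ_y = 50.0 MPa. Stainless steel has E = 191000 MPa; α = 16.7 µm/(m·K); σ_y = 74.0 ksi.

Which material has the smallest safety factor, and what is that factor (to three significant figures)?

With everything in SI (GPa, ×10⁻⁶/K, MPa):
  beryllium: E = 298.3, α = 11.5, σ_y = 317.0 → σ = 792 MPa, n = 0.400
  nickel superalloy: E = 215.1, α = 13.6, σ_y = 1040 → σ = 676 MPa, n = 1.54
  copper: E = 116.0, α = 16.9, σ_y = 276.0 → σ = 453 MPa, n = 0.609
  borosilicate glass: E = 65.43, α = 3.41, σ_y = 50.00 → σ = 51.5 MPa, n = 0.970
  stainless steel: E = 191.0, α = 16.7, σ_y = 510.2 → σ = 737 MPa, n = 0.692
Smallest n: beryllium with n = 0.400.

beryllium, n = 0.400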